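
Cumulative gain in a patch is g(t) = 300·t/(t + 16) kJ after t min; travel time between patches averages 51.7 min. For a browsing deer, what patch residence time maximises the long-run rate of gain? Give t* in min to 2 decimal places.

Optimal t* satisfies g'(t*) = g(t*)/(T + t*).
g'(t) = 300·16/(t + 16)². Setting 300·16/(t+16)² = 300t/[(t+16)(51.7+t)] gives 16(51.7+t) = t(t+16), so t² = 16×51.7 = 827.2.
t* = √827.2 = 28.76 min.

28.76 min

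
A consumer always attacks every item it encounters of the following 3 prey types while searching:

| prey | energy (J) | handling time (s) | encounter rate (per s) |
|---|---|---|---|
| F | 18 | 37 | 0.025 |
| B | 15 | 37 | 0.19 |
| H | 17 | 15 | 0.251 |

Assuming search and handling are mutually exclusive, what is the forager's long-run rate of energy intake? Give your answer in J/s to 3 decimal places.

0.595 J/s

R = (0.025×18 + 0.19×15 + 0.251×17) / (1 + 0.025×37 + 0.19×37 + 0.251×15) = 7.567/12.72 = 0.5949 J/s.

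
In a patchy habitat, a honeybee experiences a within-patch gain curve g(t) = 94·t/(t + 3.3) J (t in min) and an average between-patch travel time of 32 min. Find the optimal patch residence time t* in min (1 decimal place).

Optimal t* satisfies g'(t*) = g(t*)/(T + t*).
g'(t) = 94·3.3/(t + 3.3)². Setting 94·3.3/(t+3.3)² = 94t/[(t+3.3)(32+t)] gives 3.3(32+t) = t(t+3.3), so t² = 3.3×32 = 105.6.
t* = √105.6 = 10.28 min.

10.3 min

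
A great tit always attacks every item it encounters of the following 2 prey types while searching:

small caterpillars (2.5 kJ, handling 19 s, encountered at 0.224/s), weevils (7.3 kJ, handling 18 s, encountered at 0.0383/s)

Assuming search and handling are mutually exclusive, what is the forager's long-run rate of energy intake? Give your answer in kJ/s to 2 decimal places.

0.14 kJ/s

Energy encountered per unit search time: 0.224×2.5 + 0.0383×7.3 = 0.8396 kJ/s.
Handling time per unit search time: 0.224×19 + 0.0383×18 = 4.945.
Rate = 0.8396/(1 + 4.945) = 0.1412 kJ/s.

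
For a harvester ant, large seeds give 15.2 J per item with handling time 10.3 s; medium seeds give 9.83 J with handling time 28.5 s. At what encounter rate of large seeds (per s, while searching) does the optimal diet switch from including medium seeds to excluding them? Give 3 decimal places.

0.030 per s

The zero-one rule: include medium seeds iff E₂/h₂ > λE₁/(1+λh₁). Equality gives the switch point.
λE₁h₂ = E₂ + λE₂h₁ ⇒ λ = E₂/(E₁h₂ − E₂h₁) = 9.83/(433.2 − 101.2) = 0.02961 per s.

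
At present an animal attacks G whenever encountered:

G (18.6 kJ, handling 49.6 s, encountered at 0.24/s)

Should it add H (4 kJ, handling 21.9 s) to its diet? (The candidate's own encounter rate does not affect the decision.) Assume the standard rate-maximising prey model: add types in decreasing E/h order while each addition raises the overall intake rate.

Intake rate on the current diet: R = (0.24×18.6) / (1 + 0.24×49.6) = 4.464/12.9 = 0.3459 kJ/s.
H: E/h = 4/21.9 = 0.1826 kJ/s.
Since 0.1826 < R, time spent handling H is better spent searching.

No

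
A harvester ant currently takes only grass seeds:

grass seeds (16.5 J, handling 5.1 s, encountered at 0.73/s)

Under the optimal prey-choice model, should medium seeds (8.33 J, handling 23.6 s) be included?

No

Current rate: (0.73×16.5)/(1 + 0.73×5.1) = 2.55 J/s.
Profitability of medium seeds: 8.33/23.6 = 0.353 J/s.
Since 0.353 < R, time spent handling medium seeds is better spent searching.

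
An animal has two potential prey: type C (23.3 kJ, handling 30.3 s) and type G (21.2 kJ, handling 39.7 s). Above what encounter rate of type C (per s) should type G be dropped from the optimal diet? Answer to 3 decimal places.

0.075 per s

The zero-one rule: include type G iff E₂/h₂ > λE₁/(1+λh₁). Equality gives the switch point.
λE₁h₂ = E₂ + λE₂h₁ ⇒ λ = E₂/(E₁h₂ − E₂h₁) = 21.2/(925 − 642.4) = 0.075 per s.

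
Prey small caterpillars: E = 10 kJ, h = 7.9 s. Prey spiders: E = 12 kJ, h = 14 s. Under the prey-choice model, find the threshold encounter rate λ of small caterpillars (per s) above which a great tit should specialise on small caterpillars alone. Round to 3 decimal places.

0.265 per s

Drop spiders once their profitability E₂/h₂ falls below the rate achievable on small caterpillars alone: E₂/h₂ = λE₁/(1 + λh₁).
Solve for λ: λE₁h₂ = E₂(1 + λh₁) → λ(E₁h₂ − E₂h₁) = E₂ → λ = E₂/(E₁h₂ − E₂h₁).
λ = 12/(10×14 − 12×7.9) = 12/45.2 = 0.2655 per s.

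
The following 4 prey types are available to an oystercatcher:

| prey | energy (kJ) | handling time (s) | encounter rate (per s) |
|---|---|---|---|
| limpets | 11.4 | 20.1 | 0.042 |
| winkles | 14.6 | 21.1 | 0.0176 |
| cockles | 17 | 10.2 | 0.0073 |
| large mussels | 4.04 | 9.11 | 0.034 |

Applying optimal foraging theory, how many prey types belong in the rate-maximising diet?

Profitabilities (E/h, kJ/s): cockles 1.67, winkles 0.692, limpets 0.567, large mussels 0.443. Add prey in this order while the next type's profitability exceeds the intake rate on those already taken.
Rate on top 1: 0.1155. winkles: 0.692 > 0.1155 → include.
Rate on top 2: 0.2636. limpets: 0.567 > 0.2636 → include.
Rate on top 3: 0.3755. large mussels: 0.443 > 0.3755 → include.
Optimal diet: cockles, winkles, limpets, large mussels — 4 of 4 types.

4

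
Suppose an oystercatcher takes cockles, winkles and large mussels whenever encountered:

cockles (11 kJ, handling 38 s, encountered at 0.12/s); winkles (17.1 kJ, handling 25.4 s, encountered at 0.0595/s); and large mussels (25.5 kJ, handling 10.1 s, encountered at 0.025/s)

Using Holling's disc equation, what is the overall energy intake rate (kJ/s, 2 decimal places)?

Energy encountered per unit search time: 0.12×11 + 0.0595×17.1 + 0.025×25.5 = 2.975 kJ/s.
Handling time per unit search time: 0.12×38 + 0.0595×25.4 + 0.025×10.1 = 6.324.
Rate = 2.975/(1 + 6.324) = 0.4062 kJ/s.

0.41 kJ/s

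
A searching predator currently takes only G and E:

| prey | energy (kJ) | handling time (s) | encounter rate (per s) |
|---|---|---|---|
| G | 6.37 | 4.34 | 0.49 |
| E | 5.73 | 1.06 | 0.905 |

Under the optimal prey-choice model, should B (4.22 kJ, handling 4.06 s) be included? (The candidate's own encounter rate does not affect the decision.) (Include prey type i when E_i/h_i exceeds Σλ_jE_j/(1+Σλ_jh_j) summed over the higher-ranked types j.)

On G and E alone, R = ΣλE/(1+Σλh) = 8.307/4.086 = 2.033 kJ/s.
Profitability of B: 4.22/4.06 = 1.039 kJ/s.
Since 1.039 < R, time spent handling B is better spent searching.

No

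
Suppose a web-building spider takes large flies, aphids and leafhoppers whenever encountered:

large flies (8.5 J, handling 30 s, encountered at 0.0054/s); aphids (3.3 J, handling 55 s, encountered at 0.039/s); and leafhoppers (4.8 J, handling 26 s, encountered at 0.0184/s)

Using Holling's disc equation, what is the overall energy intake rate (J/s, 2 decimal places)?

0.07 J/s

R = (0.0054×8.5 + 0.039×3.3 + 0.0184×4.8) / (1 + 0.0054×30 + 0.039×55 + 0.0184×26) = 0.2629/3.785 = 0.06946 J/s.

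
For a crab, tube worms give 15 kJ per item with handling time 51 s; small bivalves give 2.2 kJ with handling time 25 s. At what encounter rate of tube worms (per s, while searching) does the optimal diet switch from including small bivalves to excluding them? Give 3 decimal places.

0.008 per s

The zero-one rule: include small bivalves iff E₂/h₂ > λE₁/(1+λh₁). Equality gives the switch point.
λE₁h₂ = E₂ + λE₂h₁ ⇒ λ = E₂/(E₁h₂ − E₂h₁) = 2.2/(375 − 112.2) = 0.008371 per s.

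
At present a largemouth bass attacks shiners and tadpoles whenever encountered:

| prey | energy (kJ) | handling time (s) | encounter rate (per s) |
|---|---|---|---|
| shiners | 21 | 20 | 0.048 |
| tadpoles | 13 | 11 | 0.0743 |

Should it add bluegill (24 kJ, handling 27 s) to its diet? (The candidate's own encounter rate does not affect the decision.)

Yes

Current rate: (0.048×21 + 0.0743×13)/(1 + 0.048×20 + 0.0743×11) = 0.7107 kJ/s.
Profitability of bluegill: 24/27 = 0.8889 kJ/s.
Since 0.8889 > R, including bluegill increases the long-run rate.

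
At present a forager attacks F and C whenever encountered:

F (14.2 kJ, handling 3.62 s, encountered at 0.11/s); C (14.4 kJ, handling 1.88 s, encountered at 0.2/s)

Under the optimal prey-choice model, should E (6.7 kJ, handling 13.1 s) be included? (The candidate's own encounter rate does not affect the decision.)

Current rate: (0.11×14.2 + 0.2×14.4)/(1 + 0.11×3.62 + 0.2×1.88) = 2.504 kJ/s.
Profitability of E: 6.7/13.1 = 0.5115 kJ/s.
Since 0.5115 < R, time spent handling E is better spent searching.

No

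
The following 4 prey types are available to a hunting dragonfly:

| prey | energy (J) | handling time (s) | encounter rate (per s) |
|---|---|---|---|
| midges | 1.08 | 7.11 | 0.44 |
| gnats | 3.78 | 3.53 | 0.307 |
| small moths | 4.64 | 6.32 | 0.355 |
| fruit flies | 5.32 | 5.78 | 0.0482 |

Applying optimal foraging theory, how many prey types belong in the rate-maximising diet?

Profitabilities (E/h, J/s): gnats 1.07, fruit flies 0.92, small moths 0.734, midges 0.152. Add prey in this order while the next type's profitability exceeds the intake rate on those already taken.
Rate on top 1: 0.5569. fruit flies: 0.92 > 0.5569 → include.
Rate on top 2: 0.5998. small moths: 0.734 > 0.5998 → include.
Rate on top 3: 0.6653. midges: 0.152 < 0.6653 → exclude; stop.
Optimal diet: gnats, fruit flies, small moths — 3 of 4 types.

3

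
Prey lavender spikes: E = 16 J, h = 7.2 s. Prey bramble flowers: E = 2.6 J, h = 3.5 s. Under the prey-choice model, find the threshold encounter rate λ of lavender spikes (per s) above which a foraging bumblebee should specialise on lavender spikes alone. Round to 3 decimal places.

0.070 per s

Drop bramble flowers once their profitability E₂/h₂ falls below the rate achievable on lavender spikes alone: E₂/h₂ = λE₁/(1 + λh₁).
Solve for λ: λE₁h₂ = E₂(1 + λh₁) → λ(E₁h₂ − E₂h₁) = E₂ → λ = E₂/(E₁h₂ − E₂h₁).
λ = 2.6/(16×3.5 − 2.6×7.2) = 2.6/37.28 = 0.06974 per s.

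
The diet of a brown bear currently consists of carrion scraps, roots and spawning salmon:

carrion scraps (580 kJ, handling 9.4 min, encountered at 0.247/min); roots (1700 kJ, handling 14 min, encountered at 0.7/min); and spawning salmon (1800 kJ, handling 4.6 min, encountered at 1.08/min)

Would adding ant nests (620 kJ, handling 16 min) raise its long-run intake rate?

No

Intake rate on the current diet: R = (0.247×580 + 0.7×1700 + 1.08×1800) / (1 + 0.247×9.4 + 0.7×14 + 1.08×4.6) = 3277/18.09 = 181.2 kJ/min.
ant nests: E/h = 620/16 = 38.75 kJ/min.
38.75 < 181.2, so adding ant nests would lower the average — exclude it.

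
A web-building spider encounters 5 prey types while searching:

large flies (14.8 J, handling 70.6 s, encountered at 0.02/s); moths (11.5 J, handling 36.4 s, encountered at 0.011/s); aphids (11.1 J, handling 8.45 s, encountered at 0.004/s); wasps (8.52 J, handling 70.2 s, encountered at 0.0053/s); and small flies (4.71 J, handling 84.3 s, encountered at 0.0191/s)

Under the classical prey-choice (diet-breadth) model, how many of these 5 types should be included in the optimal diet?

E/h in descending order: aphids 1.31, moths 0.316, large flies 0.21, wasps 0.121, small flies 0.0559 J/s. The optimal diet is the largest prefix of this list for which every included type satisfies E_i/h_i > R on the types above it.
Rate on top 1: 0.04295. moths: 0.316 > 0.04295 → include.
Rate on top 2: 0.1192. large flies: 0.21 > 0.1192 → include.
Rate on top 3: 0.164. wasps: 0.121 < 0.164 → exclude; stop.
Optimal diet: aphids, moths, large flies — 3 of 5 types.

3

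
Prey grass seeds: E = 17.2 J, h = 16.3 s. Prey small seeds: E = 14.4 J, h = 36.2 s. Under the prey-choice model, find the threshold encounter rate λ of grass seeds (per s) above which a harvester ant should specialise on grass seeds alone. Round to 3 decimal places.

At the threshold, the rate on grass seeds alone equals the profitability of small seeds: λ·17.2/(1 + λ·16.3) = 14.4/36.2 = 0.3978.
Rearranging, λ(17.2 − 0.3978×16.3) = 0.3978, so λ = 0.3978/10.72 = 0.03712 per s.

0.037 per s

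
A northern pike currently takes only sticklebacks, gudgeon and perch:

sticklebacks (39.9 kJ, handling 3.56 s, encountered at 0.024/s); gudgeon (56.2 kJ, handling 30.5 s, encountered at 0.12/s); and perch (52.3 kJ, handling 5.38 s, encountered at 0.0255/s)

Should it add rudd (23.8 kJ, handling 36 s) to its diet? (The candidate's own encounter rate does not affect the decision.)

Current rate: (0.024×39.9 + 0.12×56.2 + 0.0255×52.3)/(1 + 0.024×3.56 + 0.12×30.5 + 0.0255×5.38) = 1.85 kJ/s.
Profitability of rudd: 23.8/36 = 0.6611 kJ/s.
Since 0.6611 < R, time spent handling rudd is better spent searching.

No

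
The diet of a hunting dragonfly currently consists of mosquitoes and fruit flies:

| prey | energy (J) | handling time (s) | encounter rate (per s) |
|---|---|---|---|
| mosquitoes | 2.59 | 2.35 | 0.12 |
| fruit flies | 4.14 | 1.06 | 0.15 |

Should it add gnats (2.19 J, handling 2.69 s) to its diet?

Yes

On mosquitoes and fruit flies alone, R = ΣλE/(1+Σλh) = 0.9318/1.441 = 0.6466 J/s.
gnats: E/h = 2.19/2.69 = 0.8141 J/s.
Since 0.8141 > R, including gnats increases the long-run rate.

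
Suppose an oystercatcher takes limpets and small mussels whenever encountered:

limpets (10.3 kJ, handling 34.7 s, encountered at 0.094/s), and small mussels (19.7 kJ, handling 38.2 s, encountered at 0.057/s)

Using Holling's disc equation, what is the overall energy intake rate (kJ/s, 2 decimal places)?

0.32 kJ/s

Energy encountered per unit search time: 0.094×10.3 + 0.057×19.7 = 2.091 kJ/s.
Handling time per unit search time: 0.094×34.7 + 0.057×38.2 = 5.439.
Rate = 2.091/(1 + 5.439) = 0.3247 kJ/s.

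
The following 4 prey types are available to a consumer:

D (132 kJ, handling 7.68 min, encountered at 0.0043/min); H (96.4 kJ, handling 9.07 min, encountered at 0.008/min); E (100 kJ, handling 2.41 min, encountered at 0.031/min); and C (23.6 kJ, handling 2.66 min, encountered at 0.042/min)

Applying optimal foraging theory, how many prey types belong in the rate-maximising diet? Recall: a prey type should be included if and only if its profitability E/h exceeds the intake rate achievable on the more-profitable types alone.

E/h in descending order: E 41.5, D 17.2, H 10.6, C 8.87 kJ/min. The optimal diet is the largest prefix of this list for which every included type satisfies E_i/h_i > R on the types above it.
Rate on top 1: 2.884. D: 17.2 > 2.884 → include.
Rate on top 2: 3.311. H: 10.6 > 3.311 → include.
Rate on top 3: 3.761. C: 8.87 > 3.761 → include.
Optimal diet: E, D, H, C — 4 of 4 types.

4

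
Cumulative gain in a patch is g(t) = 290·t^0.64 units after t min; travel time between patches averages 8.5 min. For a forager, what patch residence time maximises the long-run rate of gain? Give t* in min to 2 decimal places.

By the marginal value theorem, leave when the instantaneous gain rate g'(t) equals the habitat-wide average g(t)/(T + t).
g'(t) = 0.64·290·t^-0.36. Setting 0.64·290·t^-0.36 = 290·t^0.64/(8.5+t) gives 0.64(8.5+t) = t, so 0.36·t = 0.64×8.5.
t* = 0.64×8.5/0.36 = 15.11 min.

15.11 min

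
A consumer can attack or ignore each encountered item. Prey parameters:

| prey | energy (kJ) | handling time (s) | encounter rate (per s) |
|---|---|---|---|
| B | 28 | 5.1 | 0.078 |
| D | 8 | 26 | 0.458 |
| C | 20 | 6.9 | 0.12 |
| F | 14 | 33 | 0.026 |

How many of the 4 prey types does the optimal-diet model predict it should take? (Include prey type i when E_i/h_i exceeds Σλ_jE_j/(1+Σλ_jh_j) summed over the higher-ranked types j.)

Profitabilities (E/h, kJ/s): B 5.49, C 2.9, F 0.424, D 0.308. Add prey in this order while the next type's profitability exceeds the intake rate on those already taken.
Rate on top 1: 1.562. C: 2.9 > 1.562 → include.
Rate on top 2: 2.059. F: 0.424 < 2.059 → exclude; stop.
Optimal diet: B, C — 2 of 4 types.

2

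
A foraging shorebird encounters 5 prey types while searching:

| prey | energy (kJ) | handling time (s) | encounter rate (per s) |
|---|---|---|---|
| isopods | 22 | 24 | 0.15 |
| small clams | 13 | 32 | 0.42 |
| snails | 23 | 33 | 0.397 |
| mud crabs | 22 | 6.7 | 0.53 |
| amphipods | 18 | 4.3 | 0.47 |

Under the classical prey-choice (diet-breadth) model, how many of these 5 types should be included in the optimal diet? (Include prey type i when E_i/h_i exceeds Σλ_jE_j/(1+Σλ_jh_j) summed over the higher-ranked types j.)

2

E/h in descending order: amphipods 4.19, mud crabs 3.28, isopods 0.917, snails 0.697, small clams 0.406 kJ/s. The optimal diet is the largest prefix of this list for which every included type satisfies E_i/h_i > R on the types above it.
Rate on top 1: 2.8. mud crabs: 3.28 > 2.8 → include.
Rate on top 2: 3.061. isopods: 0.917 < 3.061 → exclude; stop.
Optimal diet: amphipods, mud crabs — 2 of 5 types.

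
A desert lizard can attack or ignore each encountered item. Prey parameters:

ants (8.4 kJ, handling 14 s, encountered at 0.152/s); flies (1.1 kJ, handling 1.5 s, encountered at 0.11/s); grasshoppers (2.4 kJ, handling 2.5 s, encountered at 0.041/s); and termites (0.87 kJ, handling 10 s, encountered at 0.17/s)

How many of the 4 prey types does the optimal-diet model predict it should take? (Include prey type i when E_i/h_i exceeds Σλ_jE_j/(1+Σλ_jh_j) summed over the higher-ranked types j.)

Profitabilities (E/h, kJ/s): grasshoppers 0.96, flies 0.733, ants 0.6, termites 0.087. Add prey in this order while the next type's profitability exceeds the intake rate on those already taken.
Rate on top 1: 0.08925. flies: 0.733 > 0.08925 → include.
Rate on top 2: 0.1731. ants: 0.6 > 0.1731 → include.
Rate on top 3: 0.4406. termites: 0.087 < 0.4406 → exclude; stop.
Optimal diet: grasshoppers, flies, ants — 3 of 4 types.

3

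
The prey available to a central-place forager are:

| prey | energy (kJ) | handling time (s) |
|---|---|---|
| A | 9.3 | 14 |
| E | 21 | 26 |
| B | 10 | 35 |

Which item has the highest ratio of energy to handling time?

E

In descending order of E/h:
E: 21/26 = 0.808 kJ/s
A: 9.3/14 = 0.664 kJ/s
B: 10/35 = 0.286 kJ/s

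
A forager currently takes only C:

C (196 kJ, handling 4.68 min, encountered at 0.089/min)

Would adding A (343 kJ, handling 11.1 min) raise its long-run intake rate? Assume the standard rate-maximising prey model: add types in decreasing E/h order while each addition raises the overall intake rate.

Intake rate on the current diet: R = (0.089×196) / (1 + 0.089×4.68) = 17.44/1.417 = 12.31 kJ/min.
A: E/h = 343/11.1 = 30.9 kJ/min.
30.9 > 12.31, so adding A raises the average — include it.

Yes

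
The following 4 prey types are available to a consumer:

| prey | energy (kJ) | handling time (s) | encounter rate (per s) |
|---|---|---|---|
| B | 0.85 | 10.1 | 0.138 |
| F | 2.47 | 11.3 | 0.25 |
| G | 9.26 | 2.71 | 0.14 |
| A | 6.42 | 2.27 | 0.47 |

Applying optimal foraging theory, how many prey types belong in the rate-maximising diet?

E/h in descending order: G 3.42, A 2.83, F 0.219, B 0.0842 kJ/s. The optimal diet is the largest prefix of this list for which every included type satisfies E_i/h_i > R on the types above it.
Rate on top 1: 0.9398. A: 2.83 > 0.9398 → include.
Rate on top 2: 1.763. F: 0.219 < 1.763 → exclude; stop.
Optimal diet: G, A — 2 of 4 types.

2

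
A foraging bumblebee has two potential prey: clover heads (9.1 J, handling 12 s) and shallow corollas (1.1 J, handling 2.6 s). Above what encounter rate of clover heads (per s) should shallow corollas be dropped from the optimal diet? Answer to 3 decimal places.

0.105 per s

At the threshold, the rate on clover heads alone equals the profitability of shallow corollas: λ·9.1/(1 + λ·12) = 1.1/2.6 = 0.4231.
Rearranging, λ(9.1 − 0.4231×12) = 0.4231, so λ = 0.4231/4.023 = 0.1052 per s.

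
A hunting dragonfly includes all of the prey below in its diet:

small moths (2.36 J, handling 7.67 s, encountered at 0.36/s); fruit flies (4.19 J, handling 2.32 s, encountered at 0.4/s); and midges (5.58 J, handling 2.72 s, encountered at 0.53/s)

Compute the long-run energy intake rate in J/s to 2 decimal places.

Energy encountered per unit search time: 0.36×2.36 + 0.4×4.19 + 0.53×5.58 = 5.483 J/s.
Handling time per unit search time: 0.36×7.67 + 0.4×2.32 + 0.53×2.72 = 5.131.
Rate = 5.483/(1 + 5.131) = 0.8943 J/s.

0.89 J/s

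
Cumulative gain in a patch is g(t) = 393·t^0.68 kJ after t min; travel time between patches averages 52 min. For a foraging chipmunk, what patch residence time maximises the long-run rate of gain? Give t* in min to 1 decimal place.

110.5 min

Optimal t* satisfies g'(t*) = g(t*)/(T + t*).
g'(t) = 0.68·393·t^-0.32. Setting 0.68·393·t^-0.32 = 393·t^0.68/(52+t) gives 0.68(52+t) = t, so 0.32·t = 0.68×52.
t* = 0.68×52/0.32 = 110.5 min.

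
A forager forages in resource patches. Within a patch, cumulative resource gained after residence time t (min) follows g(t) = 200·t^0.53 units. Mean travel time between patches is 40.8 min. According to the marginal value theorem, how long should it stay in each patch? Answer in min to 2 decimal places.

Maximise g(t)/(T+t): set derivative to zero → g'(t)(T+t) = g(t).
g'(t) = 0.53·200·t^-0.47. Setting 0.53·200·t^-0.47 = 200·t^0.53/(40.8+t) gives 0.53(40.8+t) = t, so 0.47·t = 0.53×40.8.
t* = 0.53×40.8/0.47 = 46.01 min.

46.01 min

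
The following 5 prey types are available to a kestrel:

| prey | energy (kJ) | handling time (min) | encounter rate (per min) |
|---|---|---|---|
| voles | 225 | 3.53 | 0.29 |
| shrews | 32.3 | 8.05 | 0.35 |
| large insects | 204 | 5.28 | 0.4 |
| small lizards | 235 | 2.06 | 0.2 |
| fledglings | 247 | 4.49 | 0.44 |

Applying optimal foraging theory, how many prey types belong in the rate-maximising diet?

E/h in descending order: small lizards 114, voles 63.7, fledglings 55, large insects 38.6, shrews 4.01 kJ/min. The optimal diet is the largest prefix of this list for which every included type satisfies E_i/h_i > R on the types above it.
Rate on top 1: 33.29. voles: 63.7 > 33.29 → include.
Rate on top 2: 46.09. fledglings: 55 > 46.09 → include.
Rate on top 3: 50.08. large insects: 38.6 < 50.08 → exclude; stop.
Optimal diet: small lizards, voles, fledglings — 3 of 5 types.

3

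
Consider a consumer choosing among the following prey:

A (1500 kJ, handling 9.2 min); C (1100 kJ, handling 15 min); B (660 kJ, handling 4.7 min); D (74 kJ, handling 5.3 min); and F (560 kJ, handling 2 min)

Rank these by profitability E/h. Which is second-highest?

A

In descending order of E/h:
F: 560/2 = 280 kJ/min
A: 1500/9.2 = 163 kJ/min
B: 660/4.7 = 140 kJ/min
C: 1100/15 = 73.3 kJ/min
D: 74/5.3 = 14 kJ/min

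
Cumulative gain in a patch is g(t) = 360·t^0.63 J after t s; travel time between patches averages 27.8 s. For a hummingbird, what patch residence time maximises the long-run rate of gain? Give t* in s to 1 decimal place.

47.3 s

Optimal t* satisfies g'(t*) = g(t*)/(T + t*).
g'(t) = 0.63·360·t^-0.37. Setting 0.63·360·t^-0.37 = 360·t^0.63/(27.8+t) gives 0.63(27.8+t) = t, so 0.37·t = 0.63×27.8.
t* = 0.63×27.8/0.37 = 47.34 s.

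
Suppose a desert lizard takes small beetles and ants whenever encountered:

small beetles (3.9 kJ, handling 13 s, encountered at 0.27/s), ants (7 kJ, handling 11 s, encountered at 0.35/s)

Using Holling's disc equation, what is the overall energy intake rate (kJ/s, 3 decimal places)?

0.419 kJ/s

Energy encountered per unit search time: 0.27×3.9 + 0.35×7 = 3.503 kJ/s.
Handling time per unit search time: 0.27×13 + 0.35×11 = 7.36.
Rate = 3.503/(1 + 7.36) = 0.419 kJ/s.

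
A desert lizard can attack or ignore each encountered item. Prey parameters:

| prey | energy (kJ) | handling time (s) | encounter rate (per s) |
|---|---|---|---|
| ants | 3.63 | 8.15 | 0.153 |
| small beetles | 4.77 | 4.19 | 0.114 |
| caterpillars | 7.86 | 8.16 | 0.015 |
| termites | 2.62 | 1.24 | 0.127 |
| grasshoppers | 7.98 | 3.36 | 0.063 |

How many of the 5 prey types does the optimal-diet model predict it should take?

4

Rank by E/h (kJ/s): grasshoppers 2.38, termites 2.11, small beetles 1.14, caterpillars 0.963, ants 0.445. Include each in turn until the next type's E/h falls below the running intake rate.
Rate on top 1: 0.4149. termites: 2.11 > 0.4149 → include.
Rate on top 2: 0.6102. small beetles: 1.14 > 0.6102 → include.
Rate on top 3: 0.7468. caterpillars: 0.963 > 0.7468 → include.
Rate on top 4: 0.7603. ants: 0.445 < 0.7603 → exclude; stop.
Optimal diet: grasshoppers, termites, small beetles, caterpillars — 4 of 5 types.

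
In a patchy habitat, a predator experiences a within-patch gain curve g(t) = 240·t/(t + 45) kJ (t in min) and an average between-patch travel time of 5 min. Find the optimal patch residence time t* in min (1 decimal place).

Optimal t* satisfies g'(t*) = g(t*)/(T + t*).
g'(t) = 240·45/(t + 45)². Setting 240·45/(t+45)² = 240t/[(t+45)(5+t)] gives 45(5+t) = t(t+45), so t² = 45×5 = 225.
t* = √225 = 15 min.

15.0 min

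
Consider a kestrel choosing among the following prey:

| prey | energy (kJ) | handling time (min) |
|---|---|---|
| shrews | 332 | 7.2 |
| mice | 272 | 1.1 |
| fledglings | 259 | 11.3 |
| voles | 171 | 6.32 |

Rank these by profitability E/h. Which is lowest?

In descending order of E/h:
mice: 272/1.1 = 247 kJ/min
shrews: 332/7.2 = 46.1 kJ/min
voles: 171/6.32 = 27.1 kJ/min
fledglings: 259/11.3 = 22.9 kJ/min

fledglings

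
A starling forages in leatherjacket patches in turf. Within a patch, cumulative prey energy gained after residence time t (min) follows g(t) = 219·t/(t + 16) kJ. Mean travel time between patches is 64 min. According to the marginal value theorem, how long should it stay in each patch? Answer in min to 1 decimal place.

Optimal t* satisfies g'(t*) = g(t*)/(T + t*).
g'(t) = 219·16/(t + 16)². Setting 219·16/(t+16)² = 219t/[(t+16)(64+t)] gives 16(64+t) = t(t+16), so t² = 16×64 = 1024.
t* = √1024 = 32 min.

32.0 min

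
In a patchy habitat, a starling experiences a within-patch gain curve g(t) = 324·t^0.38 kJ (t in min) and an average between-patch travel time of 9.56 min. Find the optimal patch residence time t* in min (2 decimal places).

By the marginal value theorem, leave when the instantaneous gain rate g'(t) equals the habitat-wide average g(t)/(T + t).
g'(t) = 0.38·324·t^-0.62. Setting 0.38·324·t^-0.62 = 324·t^0.38/(9.56+t) gives 0.38(9.56+t) = t, so 0.62·t = 0.38×9.56.
t* = 0.38×9.56/0.62 = 5.859 min.

5.86 min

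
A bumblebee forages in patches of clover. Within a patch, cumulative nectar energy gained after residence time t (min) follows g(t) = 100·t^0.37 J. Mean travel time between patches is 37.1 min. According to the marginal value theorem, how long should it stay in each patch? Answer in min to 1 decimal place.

21.8 min

Maximise g(t)/(T+t): set derivative to zero → g'(t)(T+t) = g(t).
g'(t) = 0.37·100·t^-0.63. Setting 0.37·100·t^-0.63 = 100·t^0.37/(37.1+t) gives 0.37(37.1+t) = t, so 0.63·t = 0.37×37.1.
t* = 0.37×37.1/0.63 = 21.79 min.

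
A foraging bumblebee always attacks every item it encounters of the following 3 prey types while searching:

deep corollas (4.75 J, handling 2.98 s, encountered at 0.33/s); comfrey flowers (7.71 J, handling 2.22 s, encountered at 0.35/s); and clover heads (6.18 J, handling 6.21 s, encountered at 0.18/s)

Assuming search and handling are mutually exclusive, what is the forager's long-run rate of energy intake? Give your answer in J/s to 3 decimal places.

R = (0.33×4.75 + 0.35×7.71 + 0.18×6.18) / (1 + 0.33×2.98 + 0.35×2.22 + 0.18×6.21) = 5.378/3.878 = 1.387 J/s.

1.387 J/s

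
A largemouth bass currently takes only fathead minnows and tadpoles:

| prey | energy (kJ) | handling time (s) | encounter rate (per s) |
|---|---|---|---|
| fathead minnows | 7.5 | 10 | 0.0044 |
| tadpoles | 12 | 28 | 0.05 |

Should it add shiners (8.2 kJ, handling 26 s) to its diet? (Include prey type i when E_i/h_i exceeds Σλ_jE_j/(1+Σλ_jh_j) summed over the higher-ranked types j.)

Yes

On fathead minnows and tadpoles alone, R = ΣλE/(1+Σλh) = 0.633/2.444 = 0.259 kJ/s.
Profitability of shiners: 8.2/26 = 0.3154 kJ/s.
0.3154 > 0.259, so adding shiners raises the average — include it.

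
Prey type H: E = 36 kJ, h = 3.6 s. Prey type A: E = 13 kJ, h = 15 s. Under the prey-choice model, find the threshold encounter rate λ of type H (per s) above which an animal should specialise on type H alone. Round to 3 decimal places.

The zero-one rule: include type A iff E₂/h₂ > λE₁/(1+λh₁). Equality gives the switch point.
λE₁h₂ = E₂ + λE₂h₁ ⇒ λ = E₂/(E₁h₂ − E₂h₁) = 13/(540 − 46.8) = 0.02636 per s.

0.026 per s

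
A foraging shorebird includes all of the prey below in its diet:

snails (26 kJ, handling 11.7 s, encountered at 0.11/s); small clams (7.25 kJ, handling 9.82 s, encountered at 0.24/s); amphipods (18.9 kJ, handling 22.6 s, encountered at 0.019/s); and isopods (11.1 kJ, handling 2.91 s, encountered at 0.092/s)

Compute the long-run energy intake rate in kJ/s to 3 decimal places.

Energy encountered per unit search time: 0.11×26 + 0.24×7.25 + 0.019×18.9 + 0.092×11.1 = 5.98 kJ/s.
Handling time per unit search time: 0.11×11.7 + 0.24×9.82 + 0.019×22.6 + 0.092×2.91 = 4.341.
Rate = 5.98/(1 + 4.341) = 1.12 kJ/s.

1.120 kJ/s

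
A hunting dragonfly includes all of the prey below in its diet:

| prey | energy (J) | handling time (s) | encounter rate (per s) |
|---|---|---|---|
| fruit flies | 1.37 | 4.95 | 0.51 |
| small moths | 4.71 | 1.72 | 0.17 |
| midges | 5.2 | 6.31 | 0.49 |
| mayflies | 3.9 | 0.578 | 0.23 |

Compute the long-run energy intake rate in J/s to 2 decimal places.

0.70 J/s

Energy encountered per unit search time: 0.51×1.37 + 0.17×4.71 + 0.49×5.2 + 0.23×3.9 = 4.944 J/s.
Handling time per unit search time: 0.51×4.95 + 0.17×1.72 + 0.49×6.31 + 0.23×0.578 = 6.042.
Rate = 4.944/(1 + 6.042) = 0.7022 J/s.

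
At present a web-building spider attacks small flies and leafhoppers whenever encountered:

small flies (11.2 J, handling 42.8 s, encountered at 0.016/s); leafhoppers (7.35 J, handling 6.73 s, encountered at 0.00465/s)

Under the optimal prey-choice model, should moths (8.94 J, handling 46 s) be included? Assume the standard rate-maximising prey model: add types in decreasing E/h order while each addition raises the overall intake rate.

Yes

On small flies and leafhoppers alone, R = ΣλE/(1+Σλh) = 0.2134/1.716 = 0.1243 J/s.
Profitability of moths: 8.94/46 = 0.1943 J/s.
Since 0.1943 > R, including moths increases the long-run rate.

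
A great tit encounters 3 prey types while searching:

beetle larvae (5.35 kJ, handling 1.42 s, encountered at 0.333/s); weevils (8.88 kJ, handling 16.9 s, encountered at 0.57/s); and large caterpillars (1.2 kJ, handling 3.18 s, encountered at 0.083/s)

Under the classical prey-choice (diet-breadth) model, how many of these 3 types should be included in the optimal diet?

Profitabilities (E/h, kJ/s): beetle larvae 3.77, weevils 0.525, large caterpillars 0.377. Add prey in this order while the next type's profitability exceeds the intake rate on those already taken.
Rate on top 1: 1.21. weevils: 0.525 < 1.21 → exclude; stop.
Optimal diet: beetle larvae — 1 of 3 types.

1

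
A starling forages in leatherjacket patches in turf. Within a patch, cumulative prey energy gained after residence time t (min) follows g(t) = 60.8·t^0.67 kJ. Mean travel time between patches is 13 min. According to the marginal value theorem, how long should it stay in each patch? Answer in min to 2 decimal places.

Maximise g(t)/(T+t): set derivative to zero → g'(t)(T+t) = g(t).
g'(t) = 0.67·60.8·t^-0.33. Setting 0.67·60.8·t^-0.33 = 60.8·t^0.67/(13+t) gives 0.67(13+t) = t, so 0.33·t = 0.67×13.
t* = 0.67×13/0.33 = 26.39 min.

26.39 min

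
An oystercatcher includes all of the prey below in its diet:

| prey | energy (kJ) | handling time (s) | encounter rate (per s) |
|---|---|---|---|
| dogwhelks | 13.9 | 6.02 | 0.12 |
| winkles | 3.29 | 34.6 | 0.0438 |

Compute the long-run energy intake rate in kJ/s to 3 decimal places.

R = (0.12×13.9 + 0.0438×3.29) / (1 + 0.12×6.02 + 0.0438×34.6) = 1.812/3.238 = 0.5597 kJ/s.

0.560 kJ/s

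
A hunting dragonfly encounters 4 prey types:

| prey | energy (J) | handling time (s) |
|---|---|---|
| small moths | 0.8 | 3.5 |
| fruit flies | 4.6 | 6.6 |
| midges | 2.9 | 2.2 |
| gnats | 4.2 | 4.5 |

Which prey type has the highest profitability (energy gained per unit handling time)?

In descending order of E/h:
midges: 2.9/2.2 = 1.32 J/s
gnats: 4.2/4.5 = 0.933 J/s
fruit flies: 4.6/6.6 = 0.697 J/s
small moths: 0.8/3.5 = 0.229 J/s

midges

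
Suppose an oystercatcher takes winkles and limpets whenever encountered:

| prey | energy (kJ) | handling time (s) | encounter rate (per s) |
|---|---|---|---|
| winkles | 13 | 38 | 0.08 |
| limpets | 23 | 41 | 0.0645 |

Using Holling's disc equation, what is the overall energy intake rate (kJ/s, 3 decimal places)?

R = (0.08×13 + 0.0645×23) / (1 + 0.08×38 + 0.0645×41) = 2.524/6.684 = 0.3775 kJ/s.

0.378 kJ/s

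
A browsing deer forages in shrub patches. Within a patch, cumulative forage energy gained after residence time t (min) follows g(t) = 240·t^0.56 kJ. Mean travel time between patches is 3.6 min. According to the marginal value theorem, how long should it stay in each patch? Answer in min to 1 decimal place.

4.6 min

Maximise g(t)/(T+t): set derivative to zero → g'(t)(T+t) = g(t).
g'(t) = 0.56·240·t^-0.44. Setting 0.56·240·t^-0.44 = 240·t^0.56/(3.6+t) gives 0.56(3.6+t) = t, so 0.44·t = 0.56×3.6.
t* = 0.56×3.6/0.44 = 4.582 min.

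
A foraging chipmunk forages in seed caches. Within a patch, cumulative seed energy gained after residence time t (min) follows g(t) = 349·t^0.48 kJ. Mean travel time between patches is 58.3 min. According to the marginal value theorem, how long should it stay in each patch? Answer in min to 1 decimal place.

53.8 min

Optimal t* satisfies g'(t*) = g(t*)/(T + t*).
g'(t) = 0.48·349·t^-0.52. Setting 0.48·349·t^-0.52 = 349·t^0.48/(58.3+t) gives 0.48(58.3+t) = t, so 0.52·t = 0.48×58.3.
t* = 0.48×58.3/0.52 = 53.82 min.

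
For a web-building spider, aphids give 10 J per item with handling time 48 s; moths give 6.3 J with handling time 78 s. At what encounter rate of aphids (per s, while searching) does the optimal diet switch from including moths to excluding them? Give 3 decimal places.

0.013 per s

At the threshold, the rate on aphids alone equals the profitability of moths: λ·10/(1 + λ·48) = 6.3/78 = 0.08077.
Rearranging, λ(10 − 0.08077×48) = 0.08077, so λ = 0.08077/6.123 = 0.01319 per s.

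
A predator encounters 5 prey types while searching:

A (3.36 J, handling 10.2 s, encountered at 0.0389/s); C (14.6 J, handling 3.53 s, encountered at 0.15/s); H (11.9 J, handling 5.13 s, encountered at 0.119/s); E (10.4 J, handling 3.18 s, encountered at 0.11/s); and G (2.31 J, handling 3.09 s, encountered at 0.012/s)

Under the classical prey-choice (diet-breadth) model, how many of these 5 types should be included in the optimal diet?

3

E/h in descending order: C 4.14, E 3.27, H 2.32, G 0.748, A 0.329 J/s. The optimal diet is the largest prefix of this list for which every included type satisfies E_i/h_i > R on the types above it.
Rate on top 1: 1.432. E: 3.27 > 1.432 → include.
Rate on top 2: 1.774. H: 2.32 > 1.774 → include.
Rate on top 3: 1.908. G: 0.748 < 1.908 → exclude; stop.
Optimal diet: C, E, H — 3 of 5 types.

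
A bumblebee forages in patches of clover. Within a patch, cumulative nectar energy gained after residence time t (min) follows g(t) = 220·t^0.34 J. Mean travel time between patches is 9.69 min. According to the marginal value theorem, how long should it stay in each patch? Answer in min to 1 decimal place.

5.0 min

Optimal t* satisfies g'(t*) = g(t*)/(T + t*).
g'(t) = 0.34·220·t^-0.66. Setting 0.34·220·t^-0.66 = 220·t^0.34/(9.69+t) gives 0.34(9.69+t) = t, so 0.66·t = 0.34×9.69.
t* = 0.34×9.69/0.66 = 4.992 min.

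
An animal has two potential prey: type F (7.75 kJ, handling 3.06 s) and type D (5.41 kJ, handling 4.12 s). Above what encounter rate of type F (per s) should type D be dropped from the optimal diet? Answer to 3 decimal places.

Drop type D once their profitability E₂/h₂ falls below the rate achievable on type F alone: E₂/h₂ = λE₁/(1 + λh₁).
Solve for λ: λE₁h₂ = E₂(1 + λh₁) → λ(E₁h₂ − E₂h₁) = E₂ → λ = E₂/(E₁h₂ − E₂h₁).
λ = 5.41/(7.75×4.12 − 5.41×3.06) = 5.41/15.38 = 0.3519 per s.

0.352 per s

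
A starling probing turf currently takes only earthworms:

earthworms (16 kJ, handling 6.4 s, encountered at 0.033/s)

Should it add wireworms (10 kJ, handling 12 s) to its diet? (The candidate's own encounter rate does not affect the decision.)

On earthworms alone, R = ΣλE/(1+Σλh) = 0.528/1.211 = 0.4359 kJ/s.
Profitability of wireworms: 10/12 = 0.8333 kJ/s.
0.8333 > 0.4359, so adding wireworms raises the average — include it.

Yes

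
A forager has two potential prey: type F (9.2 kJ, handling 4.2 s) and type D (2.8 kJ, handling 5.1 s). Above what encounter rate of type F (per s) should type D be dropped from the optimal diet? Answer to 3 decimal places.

0.080 per s

At the threshold, the rate on type F alone equals the profitability of type D: λ·9.2/(1 + λ·4.2) = 2.8/5.1 = 0.549.
Rearranging, λ(9.2 − 0.549×4.2) = 0.549, so λ = 0.549/6.894 = 0.07964 per s.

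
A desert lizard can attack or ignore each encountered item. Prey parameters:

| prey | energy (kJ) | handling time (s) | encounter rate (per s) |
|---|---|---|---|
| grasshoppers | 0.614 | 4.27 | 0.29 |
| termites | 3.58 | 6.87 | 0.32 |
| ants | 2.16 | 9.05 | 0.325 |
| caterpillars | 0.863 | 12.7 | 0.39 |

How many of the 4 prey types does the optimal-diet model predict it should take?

1

Rank by E/h (kJ/s): termites 0.521, ants 0.239, grasshoppers 0.144, caterpillars 0.068. Include each in turn until the next type's E/h falls below the running intake rate.
Rate on top 1: 0.3582. ants: 0.239 < 0.3582 → exclude; stop.
Optimal diet: termites — 1 of 4 types.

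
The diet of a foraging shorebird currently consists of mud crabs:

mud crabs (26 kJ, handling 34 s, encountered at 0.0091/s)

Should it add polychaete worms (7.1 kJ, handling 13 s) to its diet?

Current rate: (0.0091×26)/(1 + 0.0091×34) = 0.1807 kJ/s.
polychaete worms: E/h = 7.1/13 = 0.5462 kJ/s.
Since 0.5462 > R, including polychaete worms increases the long-run rate.

Yes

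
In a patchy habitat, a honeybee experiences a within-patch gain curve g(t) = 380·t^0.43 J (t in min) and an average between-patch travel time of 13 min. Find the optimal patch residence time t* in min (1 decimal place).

Maximise g(t)/(T+t): set derivative to zero → g'(t)(T+t) = g(t).
g'(t) = 0.43·380·t^-0.57. Setting 0.43·380·t^-0.57 = 380·t^0.43/(13+t) gives 0.43(13+t) = t, so 0.57·t = 0.43×13.
t* = 0.43×13/0.57 = 9.807 min.

9.8 min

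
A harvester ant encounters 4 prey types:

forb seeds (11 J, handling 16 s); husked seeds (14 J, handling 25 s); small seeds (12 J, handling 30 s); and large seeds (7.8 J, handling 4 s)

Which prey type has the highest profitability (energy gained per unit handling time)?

large seeds

Profitability E/h (J/s): forb seeds = 11/16 = 0.688, husked seeds = 14/25 = 0.56, small seeds = 12/30 = 0.4, large seeds = 7.8/4 = 1.95.
Ranked: large seeds > forb seeds > husked seeds > small seeds.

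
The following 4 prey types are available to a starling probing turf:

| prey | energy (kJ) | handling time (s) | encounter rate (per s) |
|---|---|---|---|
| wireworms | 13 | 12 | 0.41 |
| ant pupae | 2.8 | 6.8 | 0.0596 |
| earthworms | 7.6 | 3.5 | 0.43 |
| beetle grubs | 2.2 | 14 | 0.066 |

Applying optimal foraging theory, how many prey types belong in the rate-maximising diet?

1

E/h in descending order: earthworms 2.17, wireworms 1.08, ant pupae 0.412, beetle grubs 0.157 kJ/s. The optimal diet is the largest prefix of this list for which every included type satisfies E_i/h_i > R on the types above it.
Rate on top 1: 1.305. wireworms: 1.08 < 1.305 → exclude; stop.
Optimal diet: earthworms — 1 of 4 types.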